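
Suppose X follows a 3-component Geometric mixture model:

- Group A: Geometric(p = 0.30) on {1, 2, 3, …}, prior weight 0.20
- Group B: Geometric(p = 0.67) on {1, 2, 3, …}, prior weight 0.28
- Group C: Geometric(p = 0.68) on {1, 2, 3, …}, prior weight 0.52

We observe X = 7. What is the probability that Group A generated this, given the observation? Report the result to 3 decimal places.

0.919

Apply Bayes' rule: the posterior for each component is proportional to its prior times its likelihood at x.
Component likelihoods at x = 7:
  p_A = 0.0352947
  p_B = 0.000865284
  p_C = 0.000730144
Multiply by the mixture weights:
  P(Z=A)·p_A = 0.20 × 0.0352947 = 0.00705894
  P(Z=B)·p_B = 0.28 × 0.000865284 = 0.000242279
  P(Z=C)·p_C = 0.52 × 0.000730144 = 0.000379675
Evidence: 0.00705894 + 0.000242279 + 0.000379675 = 0.00768089
P(Group A | the observation) ≈ 0.919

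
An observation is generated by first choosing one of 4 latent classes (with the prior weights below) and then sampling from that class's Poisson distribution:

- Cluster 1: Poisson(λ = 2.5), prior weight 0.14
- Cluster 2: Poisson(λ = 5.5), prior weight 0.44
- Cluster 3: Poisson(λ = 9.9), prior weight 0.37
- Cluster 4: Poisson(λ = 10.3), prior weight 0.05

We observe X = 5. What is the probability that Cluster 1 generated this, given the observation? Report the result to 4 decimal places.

0.0925

Posterior ∝ prior × likelihood, so P(k | x) ∝ π_k f_k(x); normalise over all components.
Component likelihoods at x = 5:
  p_1 = e^(−2.5)·2.5^5/5! = 0.0668009
  p_2 = e^(−5.5)·5.5^5/5! = 0.171401
  p_3 = e^(−9.9)·9.9^5/5! = 0.039763
  p_4 = e^(−10.3)·10.3^5/5! = 0.0324916
Weight by the priors:
  π_1·p_1 = 0.14 × 0.0668009 = 0.00935213
  π_2·p_2 = 0.44 × 0.171401 = 0.0754163
  π_3·p_3 = 0.37 × 0.039763 = 0.0147123
  π_4·p_4 = 0.05 × 0.0324916 = 0.00162458
Denominator: 0.00935213 + 0.0754163 + 0.0147123 + 0.00162458 = 0.101105
Responsibility of Cluster 1: 0.00935213 / 0.101105 ≈ 0.0925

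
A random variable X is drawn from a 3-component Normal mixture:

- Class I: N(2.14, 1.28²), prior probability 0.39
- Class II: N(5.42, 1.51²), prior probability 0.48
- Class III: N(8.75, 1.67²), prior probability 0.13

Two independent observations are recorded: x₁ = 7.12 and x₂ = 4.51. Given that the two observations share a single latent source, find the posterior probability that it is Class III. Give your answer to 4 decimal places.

0.0122

P(component k | x) = π_k·f_k(x) / marginal(x), where marginal(x) = Σ_j π_j·f_j(x).
Since both observations come from the same component, the likelihood for component k is f_k(x₁)·f_k(x₂).
  L_I = [0.000160972] × [0.0561381] = 9.03666e-06
  L_II = [0.140185] × [0.220327] = 0.0308866
  L_III = [0.148362] × [0.00951558] = 0.00141175
Weight by the priors:
  π_I·L_I = 0.39 × 9.03666e-06 = 3.5243e-06
  π_II·L_II = 0.48 × 0.0308866 = 0.0148256
  π_III·L_III = 0.13 × 0.00141175 = 0.000183528
Denominator: 3.5243e-06 + 0.0148256 + 0.000183528 = 0.0150126
P(Class III | x) ≈ 0.0122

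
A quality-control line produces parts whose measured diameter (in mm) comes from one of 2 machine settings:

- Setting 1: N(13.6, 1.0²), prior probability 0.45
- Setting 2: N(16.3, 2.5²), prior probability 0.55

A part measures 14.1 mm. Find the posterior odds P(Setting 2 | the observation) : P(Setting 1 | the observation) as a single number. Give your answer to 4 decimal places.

Posterior odds = (π_i f_i(x)) / (π_j f_j(x)); the normalising sum cancels.
Normal densities:
  p_1 = (1/(1.0·√(2π)))·exp(−(14.1−13.6)²/(2·1.0²)) = 0.398942·exp(-0.12500) = 0.352065
  p_2 = (1/(2.5·√(2π)))·exp(−(14.1−16.3)²/(2·2.5²)) = 0.159577·exp(-0.38720) = 0.108346
Odds = (0.55/0.45) × (0.108346/0.352065) = 1.22222 × 0.307743 ≈ 0.3761

0.3761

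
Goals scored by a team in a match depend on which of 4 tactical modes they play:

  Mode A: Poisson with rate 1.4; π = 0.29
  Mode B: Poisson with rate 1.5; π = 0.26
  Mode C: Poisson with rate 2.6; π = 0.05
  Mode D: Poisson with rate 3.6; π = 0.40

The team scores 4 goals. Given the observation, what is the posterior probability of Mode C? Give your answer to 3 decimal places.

0.066

The responsibility of component k is π_k f_k(x) divided by Σ_j π_j f_j(x).
Poisson probabilities:
  f_A = e^(−1.4)·1.4^4/4! = 0.039472
  f_B = e^(−1.5)·1.5^4/4! = 0.0470665
  f_C = e^(−2.6)·2.6^4/4! = 0.141422
  f_D = e^(−3.6)·3.6^4/4! = 0.191222
Multiply by the mixture weights:
  π_A·f_A = 0.29 × 0.039472 = 0.0114469
  π_B·f_B = 0.26 × 0.0470665 = 0.0122373
  π_C·f_C = 0.05 × 0.141422 = 0.00707109
  π_D·f_D = 0.40 × 0.191222 = 0.0764889
Denominator: 0.0114469 + 0.0122373 + 0.00707109 + 0.0764889 = 0.107244
P(Mode C | the observation) ≈ 0.066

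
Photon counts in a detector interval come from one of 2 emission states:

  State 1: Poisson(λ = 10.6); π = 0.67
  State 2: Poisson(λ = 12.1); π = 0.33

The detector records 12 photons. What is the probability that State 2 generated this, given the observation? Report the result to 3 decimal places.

0.350

Posterior ∝ prior × likelihood, so P(k | x) ∝ π_k f_k(x); normalise over all components.
Evaluate each component's likelihood at the observed value:
  f_1 = 0.104668
  f_2 = 0.114321
Prior × likelihood for each component:
  π_1·f_1 = 0.67 × 0.104668 = 0.0701272
  π_2·f_2 = 0.33 × 0.114321 = 0.0377258
Marginal: 0.0701272 + 0.0377258 = 0.107853
So the posterior for State 2 is 0.0377258 / 0.107853 ≈ 0.350.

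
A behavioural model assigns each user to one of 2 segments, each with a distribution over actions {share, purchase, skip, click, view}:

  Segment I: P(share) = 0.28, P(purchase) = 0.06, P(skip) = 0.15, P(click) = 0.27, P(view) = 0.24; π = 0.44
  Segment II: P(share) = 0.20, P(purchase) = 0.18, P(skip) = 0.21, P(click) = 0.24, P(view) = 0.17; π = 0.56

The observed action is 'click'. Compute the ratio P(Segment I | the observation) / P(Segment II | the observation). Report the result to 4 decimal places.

Since P(k|x) ∝ w_k f_k(x), the posterior odds are w_i f_i(x) / (w_j f_j(x)).
Evaluate each component's likelihood at the observed value:
  L_I = 0.27
  L_II = 0.24
Posterior odds = (w_I·L_I) / (w_II·L_II) = (0.44·0.27) / (0.56·0.24) = 0.1188 / 0.1344 ≈ 0.8839

0.8839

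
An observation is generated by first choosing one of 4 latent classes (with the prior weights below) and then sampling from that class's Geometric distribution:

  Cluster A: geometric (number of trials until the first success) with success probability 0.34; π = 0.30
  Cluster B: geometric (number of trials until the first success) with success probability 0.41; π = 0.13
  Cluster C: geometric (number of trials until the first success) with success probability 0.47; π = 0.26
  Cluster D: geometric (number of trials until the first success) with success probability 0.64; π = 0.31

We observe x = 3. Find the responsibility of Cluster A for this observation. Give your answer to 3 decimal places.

0.361

P(component k | x) = P(Z=k)·f_k(x) / marginal(x), where marginal(x) = Σ_j P(Z=j)·f_j(x).
Component likelihoods at x = 3:
  f_A = 0.34·(1−0.34)^2 = 0.34·0.4356 = 0.148104
  f_B = 0.41·(1−0.41)^2 = 0.41·0.3481 = 0.142721
  f_C = 0.47·(1−0.47)^2 = 0.47·0.2809 = 0.132023
  f_D = 0.64·(1−0.64)^2 = 0.64·0.1296 = 0.082944
Prior × likelihood for each component:
  P(Z=A)·f_A = 0.30 × 0.148104 = 0.0444312
  P(Z=B)·f_B = 0.13 × 0.142721 = 0.0185537
  P(Z=C)·f_C = 0.26 × 0.132023 = 0.034326
  P(Z=D)·f_D = 0.31 × 0.082944 = 0.0257126
Evidence: 0.0444312 + 0.0185537 + 0.034326 + 0.0257126 = 0.123024
Responsibility of Cluster A: 0.0444312 / 0.123024 ≈ 0.361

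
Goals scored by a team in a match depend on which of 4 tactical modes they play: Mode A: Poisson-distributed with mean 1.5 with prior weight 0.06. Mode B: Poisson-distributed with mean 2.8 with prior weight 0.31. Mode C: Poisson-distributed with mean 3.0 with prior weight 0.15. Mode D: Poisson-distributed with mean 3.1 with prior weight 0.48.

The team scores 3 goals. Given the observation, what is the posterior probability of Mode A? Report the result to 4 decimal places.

0.0346

P(component k | x) = w_k·f_k(x) / marginal(x), where marginal(x) = Σ_j w_j·f_j(x).
Poisson probabilities:
  f_A = e^(−1.5)·1.5^3/3! = 0.125511
  f_B = e^(−2.8)·2.8^3/3! = 0.222484
  f_C = e^(−3.0)·3.0^3/3! = 0.224042
  f_D = e^(−3.1)·3.1^3/3! = 0.223677
Weight by the priors:
  w_A·f_A = 0.06 × 0.125511 = 0.00753064
  w_B·f_B = 0.31 × 0.222484 = 0.06897
  w_C·f_C = 0.15 × 0.224042 = 0.0336063
  w_D·f_D = 0.48 × 0.223677 = 0.107365
Denominator: 0.00753064 + 0.06897 + 0.0336063 + 0.107365 = 0.217472
P(Mode A | x) = 0.00753064 / 0.217472 ≈ 0.0346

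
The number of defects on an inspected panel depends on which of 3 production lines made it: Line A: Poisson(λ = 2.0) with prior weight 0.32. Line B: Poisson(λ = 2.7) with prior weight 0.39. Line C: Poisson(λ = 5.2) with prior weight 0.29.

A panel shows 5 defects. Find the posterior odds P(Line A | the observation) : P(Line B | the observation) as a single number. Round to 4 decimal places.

The posterior odds equal the prior odds times the likelihood ratio: (w_i/w_j)·(f_i(x)/f_j(x)).
Component likelihoods at x = 5 defects:
  f_A = e^(−2.0)·2.0^5/5! = 0.0360894
  f_B = e^(−2.7)·2.7^5/5! = 0.0803605
  f_C = e^(−5.2)·5.2^5/5! = 0.174785
0.0115486 / 0.0313406 ≈ 0.3685

0.3685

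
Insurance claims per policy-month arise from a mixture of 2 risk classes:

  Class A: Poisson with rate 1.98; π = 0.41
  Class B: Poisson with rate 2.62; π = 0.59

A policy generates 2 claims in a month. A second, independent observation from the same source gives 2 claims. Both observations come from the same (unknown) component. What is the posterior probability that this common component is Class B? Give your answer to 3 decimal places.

0.551

By Bayes' theorem, P(k | x) = π_k f_k(x) / Σ_j π_j f_j(x).
Since both observations come from the same component, the likelihood for component k is f_k(x₁)·f_k(x₂).
  L_A = [0.270643] × [0.270643] = 0.0732478
  L_B = [0.249874] × [0.249874] = 0.062437
Unnormalised posteriors:
  π_A·L_A = 0.41 × 0.0732478 = 0.0300316
  π_B·L_B = 0.59 × 0.062437 = 0.0368378
Marginal: 0.0300316 + 0.0368378 = 0.0668694
Responsibility of Class B: 0.0368378 / 0.0668694 ≈ 0.551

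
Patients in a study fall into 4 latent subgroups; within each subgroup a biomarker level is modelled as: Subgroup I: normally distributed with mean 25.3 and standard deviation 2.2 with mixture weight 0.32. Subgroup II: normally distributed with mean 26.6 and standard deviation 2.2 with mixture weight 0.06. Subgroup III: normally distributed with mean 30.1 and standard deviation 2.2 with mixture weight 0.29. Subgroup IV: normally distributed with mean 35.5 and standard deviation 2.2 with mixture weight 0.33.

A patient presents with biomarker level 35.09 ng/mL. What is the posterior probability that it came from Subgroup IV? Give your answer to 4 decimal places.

By Bayes' theorem, P(k | x) = P(Z=k) f_k(x) / Σ_j P(Z=j) f_j(x).
Component likelihoods at x = 35.09 ng/mL:
  f_I = 9.08718e-06
  f_II = 0.000105829
  f_III = 0.0138465
  f_IV = 0.178216
Prior × likelihood for each component:
  P(Z=I)·f_I = 0.32 × 9.08718e-06 = 2.9079e-06
  P(Z=II)·f_II = 0.06 × 0.000105829 = 6.34973e-06
  P(Z=III)·f_III = 0.29 × 0.0138465 = 0.0040155
  P(Z=IV)·f_IV = 0.33 × 0.178216 = 0.0588111
Normaliser: 2.9079e-06 + 6.34973e-06 + 0.0040155 + 0.0588111 = 0.0628359
P(Subgroup IV | the observation) = 0.0588111 / 0.0628359 ≈ 0.9359

0.9359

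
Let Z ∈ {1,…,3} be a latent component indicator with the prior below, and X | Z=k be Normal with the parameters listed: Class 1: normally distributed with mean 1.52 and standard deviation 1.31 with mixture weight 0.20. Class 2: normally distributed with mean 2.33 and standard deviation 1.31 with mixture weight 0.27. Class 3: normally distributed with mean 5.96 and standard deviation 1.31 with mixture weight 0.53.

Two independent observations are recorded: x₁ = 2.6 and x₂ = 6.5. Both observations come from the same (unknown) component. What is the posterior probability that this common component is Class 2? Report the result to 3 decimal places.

By Bayes' theorem, P(k | x) = π_k f_k(x) / Σ_j π_j f_j(x).
Since both observations come from the same component, the likelihood for component k is f_k(x₁)·f_k(x₂).
  p_1 = [(1/(1.31·√(2π)))·exp(−(2.6−1.52)²/(2·1.31²)) = 0.304536·exp(-0.33984) = 0.216794] × [0.000221571] = 4.80353e-05
  p_2 = [(1/(1.31·√(2π)))·exp(−(2.6−2.33)²/(2·1.31²)) = 0.304536·exp(-0.02124) = 0.298136] × [0.00192012] = 0.000572458
  p_3 = [(1/(1.31·√(2π)))·exp(−(2.6−5.96)²/(2·1.31²)) = 0.304536·exp(-3.28932) = 0.0113529] × [0.279731] = 0.00317575
Multiply by the mixture weights:
  π_1·p_1 = 0.20 × 4.80353e-05 = 9.60706e-06
  π_2·p_2 = 0.27 × 0.000572458 = 0.000154564
  π_3·p_3 = 0.53 × 0.00317575 = 0.00168315
Sum: 9.60706e-06 + 0.000154564 + 0.00168315 = 0.00184732
So the posterior for Class 2 is 0.000154564 / 0.00184732 ≈ 0.084.

0.084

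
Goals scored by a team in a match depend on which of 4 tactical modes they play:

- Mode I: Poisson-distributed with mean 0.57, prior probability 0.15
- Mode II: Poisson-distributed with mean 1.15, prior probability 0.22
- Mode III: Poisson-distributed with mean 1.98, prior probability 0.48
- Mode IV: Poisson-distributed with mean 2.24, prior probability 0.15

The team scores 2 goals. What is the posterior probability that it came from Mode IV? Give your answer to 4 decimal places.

The responsibility of component k is P(Z=k) f_k(x) divided by Σ_j P(Z=j) f_j(x).
Evaluate each component's likelihood at the observed value:
  L_I = e^(−0.57)·0.57^2/2! = 0.0918696
  L_II = e^(−1.15)·1.15^2/2! = 0.209376
  L_III = e^(−1.98)·1.98^2/2! = 0.270643
  L_IV = e^(−2.24)·2.24^2/2! = 0.267083
Weight by the priors:
  P(Z=I)·L_I = 0.15 × 0.0918696 = 0.0137804
  P(Z=II)·L_II = 0.22 × 0.209376 = 0.0460627
  P(Z=III)·L_III = 0.48 × 0.270643 = 0.129909
  P(Z=IV)·L_IV = 0.15 × 0.267083 = 0.0400625
Sum: 0.0137804 + 0.0460627 + 0.129909 + 0.0400625 = 0.229814
P(Mode IV | data) = 0.0400625 / 0.229814 ≈ 0.1743

0.1743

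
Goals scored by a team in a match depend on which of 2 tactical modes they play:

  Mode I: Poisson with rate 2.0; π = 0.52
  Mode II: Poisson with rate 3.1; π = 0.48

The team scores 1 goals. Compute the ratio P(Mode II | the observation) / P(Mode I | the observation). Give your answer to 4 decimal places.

Only the two components matter; the odds are (P(Z=i) f_i(x)) / (P(Z=j) f_j(x)).
Evaluate each component's likelihood at the observed value:
  p_I = 0.270671
  p_II = 0.139653
Odds = (0.48/0.52) × (0.139653/0.270671) = 0.923077 × 0.51595 ≈ 0.4763

0.4763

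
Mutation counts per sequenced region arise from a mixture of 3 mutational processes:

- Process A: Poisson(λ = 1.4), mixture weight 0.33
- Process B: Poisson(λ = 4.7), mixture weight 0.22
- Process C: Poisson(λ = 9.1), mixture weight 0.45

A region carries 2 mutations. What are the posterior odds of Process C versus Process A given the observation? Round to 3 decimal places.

0.026

Since P(k|x) ∝ π_k f_k(x), the posterior odds are π_i f_i(x) / (π_j f_j(x)).
Component likelihoods at x = 2 mutations:
  f_A = e^(−1.4)·1.4^2/2! = 0.241665
  f_B = e^(−4.7)·4.7^2/2! = 0.100457
  f_C = e^(−9.1)·9.1^2/2! = 0.00462352
0.00208059 / 0.0797495 ≈ 0.026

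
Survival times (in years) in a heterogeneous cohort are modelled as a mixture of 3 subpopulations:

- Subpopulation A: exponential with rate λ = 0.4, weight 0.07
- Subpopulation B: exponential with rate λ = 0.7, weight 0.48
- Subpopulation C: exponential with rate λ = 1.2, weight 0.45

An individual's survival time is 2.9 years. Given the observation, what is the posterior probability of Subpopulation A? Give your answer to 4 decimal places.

By Bayes' theorem, P(k | x) = π_k f_k(x) / Σ_j π_j f_j(x).
Evaluate each component's likelihood at the observed value:
  p_A = 0.125394
  p_B = 0.0919349
  p_C = 0.0369689
Multiply by the mixture weights:
  π_A·p_A = 0.07 × 0.125394 = 0.00877761
  π_B·p_B = 0.48 × 0.0919349 = 0.0441287
  π_C·p_C = 0.45 × 0.0369689 = 0.016636
Evidence: 0.00877761 + 0.0441287 + 0.016636 = 0.0695424
P(Subpopulation A | x) ≈ 0.1262

0.1262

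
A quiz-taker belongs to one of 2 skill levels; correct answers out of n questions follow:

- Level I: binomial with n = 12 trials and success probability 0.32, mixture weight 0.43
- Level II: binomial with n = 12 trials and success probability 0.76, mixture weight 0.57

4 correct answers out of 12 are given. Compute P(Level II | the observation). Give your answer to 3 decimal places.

0.010

The responsibility of component k is π_k f_k(x) divided by Σ_j π_j f_j(x).
Evaluate each component's likelihood at the observed value:
  p_I = C(12,4)·0.32^4·0.68^8 = 495·0.0104858·0.0457163 = 0.237288
  p_II = C(12,4)·0.76^4·0.24^8 = 495·0.333622·1.10075e-05 = 0.00181781
Unnormalised posteriors:
  π_I·p_I = 0.43 × 0.237288 = 0.102034
  π_II·p_II = 0.57 × 0.00181781 = 0.00103615
Denominator: 0.102034 + 0.00103615 = 0.10307
P(Level II | the observation) = 0.00103615 / 0.10307 ≈ 0.010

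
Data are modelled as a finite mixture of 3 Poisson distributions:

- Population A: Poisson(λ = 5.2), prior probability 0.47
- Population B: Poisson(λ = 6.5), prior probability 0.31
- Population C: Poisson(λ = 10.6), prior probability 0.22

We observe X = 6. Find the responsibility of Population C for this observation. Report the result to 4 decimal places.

0.0826

By Bayes' theorem, P(k | x) = π_k f_k(x) / Σ_j π_j f_j(x).
Evaluate each component's likelihood at the observed value:
  L_A = 0.15148
  L_B = 0.157483
  L_C = 0.0490887
Unnormalised posteriors:
  π_A·L_A = 0.47 × 0.15148 = 0.0711958
  π_B·L_B = 0.31 × 0.157483 = 0.0488197
  π_C·L_C = 0.22 × 0.0490887 = 0.0107995
Marginal: 0.0711958 + 0.0488197 + 0.0107995 = 0.130815
Responsibility of Population C: 0.0107995 / 0.130815 ≈ 0.0826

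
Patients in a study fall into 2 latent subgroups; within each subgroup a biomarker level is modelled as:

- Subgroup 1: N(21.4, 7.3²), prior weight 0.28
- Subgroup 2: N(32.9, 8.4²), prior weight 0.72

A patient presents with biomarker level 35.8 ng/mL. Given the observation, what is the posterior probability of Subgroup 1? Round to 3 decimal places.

0.064

P(component k | x) = w_k·f_k(x) / marginal(x), where marginal(x) = Σ_j w_j·f_j(x).
Evaluate each component's likelihood at the observed value:
  L_1 = (1/(7.3·√(2π)))·exp(−(35.8−21.4)²/(2·7.3²)) = 0.054650·exp(-1.94558) = 0.00780966
  L_2 = (1/(8.4·√(2π)))·exp(−(35.8−32.9)²/(2·8.4²)) = 0.047493·exp(-0.05959) = 0.0447455
Unnormalised posteriors:
  w_1·L_1 = 0.28 × 0.00780966 = 0.00218671
  w_2·L_2 = 0.72 × 0.0447455 = 0.0322167
Denominator: 0.00218671 + 0.0322167 = 0.0344034
So the posterior for Subgroup 1 is 0.00218671 / 0.0344034 ≈ 0.064.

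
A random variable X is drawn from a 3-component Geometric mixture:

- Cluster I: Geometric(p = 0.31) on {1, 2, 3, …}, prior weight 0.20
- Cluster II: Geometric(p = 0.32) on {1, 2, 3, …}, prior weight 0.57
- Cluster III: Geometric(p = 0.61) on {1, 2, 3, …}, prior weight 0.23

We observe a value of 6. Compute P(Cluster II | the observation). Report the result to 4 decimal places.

Posterior ∝ prior × likelihood, so P(k | x) ∝ P(Z=k) f_k(x); normalise over all components.
Component likelihoods at x = 6:
  p_I = 0.31·(1−0.31)^5 = 0.31·0.156403 = 0.048485
  p_II = 0.32·(1−0.32)^5 = 0.32·0.145393 = 0.0465259
  p_III = 0.61·(1−0.61)^5 = 0.61·0.00902242 = 0.00550368
Multiply by the mixture weights:
  P(Z=I)·p_I = 0.20 × 0.048485 = 0.00969699
  P(Z=II)·p_II = 0.57 × 0.0465259 = 0.0265197
  P(Z=III)·p_III = 0.23 × 0.00550368 = 0.00126585
Sum: 0.00969699 + 0.0265197 + 0.00126585 = 0.0374826
Responsibility of Cluster II: 0.0265197 / 0.0374826 ≈ 0.7075

0.7075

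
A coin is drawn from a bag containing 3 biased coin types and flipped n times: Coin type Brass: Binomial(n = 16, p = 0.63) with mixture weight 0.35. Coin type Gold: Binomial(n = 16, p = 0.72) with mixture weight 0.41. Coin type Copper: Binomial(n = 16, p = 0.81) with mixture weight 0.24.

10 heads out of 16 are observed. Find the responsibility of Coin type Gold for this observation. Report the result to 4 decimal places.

0.4199

By Bayes' theorem, P(k | x) = π_k f_k(x) / Σ_j π_j f_j(x).
Binomial probabilities:
  p_Brass = C(16,10)·0.63^10·0.37^6 = 8008·0.0098493·0.00256573 = 0.202367
  p_Gold = C(16,10)·0.72^10·0.28^6 = 8008·0.0374391·0.00048189 = 0.144477
  p_Copper = C(16,10)·0.81^10·0.19^6 = 8008·0.121577·4.70459e-05 = 0.0458032
Prior × likelihood for each component:
  π_Brass·p_Brass = 0.35 × 0.202367 = 0.0708285
  π_Gold·p_Gold = 0.41 × 0.144477 = 0.0592354
  π_Copper·p_Copper = 0.24 × 0.0458032 = 0.0109928
Marginal: 0.0708285 + 0.0592354 + 0.0109928 = 0.141057
P(Coin type Gold | data) = 0.0592354 / 0.141057 ≈ 0.4199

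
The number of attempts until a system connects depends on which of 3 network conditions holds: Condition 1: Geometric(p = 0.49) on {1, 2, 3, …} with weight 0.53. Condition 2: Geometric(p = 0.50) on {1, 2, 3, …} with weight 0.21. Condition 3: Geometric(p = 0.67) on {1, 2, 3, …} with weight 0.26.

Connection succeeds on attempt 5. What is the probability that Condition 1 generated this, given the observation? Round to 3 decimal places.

0.671

Apply Bayes' rule: the posterior for each component is proportional to its prior times its likelihood at x.
Evaluate each component's likelihood at the observed value:
  f_1 = 0.0331495
  f_2 = 0.03125
  f_3 = 0.00794567
Weight by the priors:
  π_1·f_1 = 0.53 × 0.0331495 = 0.0175692
  π_2·f_2 = 0.21 × 0.03125 = 0.0065625
  π_3·f_3 = 0.26 × 0.00794567 = 0.00206587
Evidence: 0.0175692 + 0.0065625 + 0.00206587 = 0.0261976
So the posterior for Condition 1 is 0.0175692 / 0.0261976 ≈ 0.671.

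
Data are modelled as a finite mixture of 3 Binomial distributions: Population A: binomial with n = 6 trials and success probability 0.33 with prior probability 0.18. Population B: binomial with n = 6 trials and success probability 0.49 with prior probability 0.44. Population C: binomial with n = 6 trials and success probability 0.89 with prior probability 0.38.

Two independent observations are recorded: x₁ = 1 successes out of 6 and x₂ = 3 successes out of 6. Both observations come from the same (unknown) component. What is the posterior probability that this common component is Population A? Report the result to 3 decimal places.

By Bayes' theorem, P(k | x) = π_k f_k(x) / Σ_j π_j f_j(x).
Since both observations come from the same component, the likelihood for component k is f_k(x₁)·f_k(x₂).
  p_A = [0.267325] × [0.21617] = 0.0577877
  p_B = [0.101437] × [0.312125] = 0.0316612
  p_C = [8.60012e-05] × [0.0187663] = 1.61392e-06
Multiply by the mixture weights:
  π_A·p_A = 0.18 × 0.0577877 = 0.0104018
  π_B·p_B = 0.44 × 0.0316612 = 0.0139309
  π_C·p_C = 0.38 × 1.61392e-06 = 6.13291e-07
Denominator: 0.0104018 + 0.0139309 + 6.13291e-07 = 0.0243333
So the posterior for Population A is 0.0104018 / 0.0243333 ≈ 0.427.

0.427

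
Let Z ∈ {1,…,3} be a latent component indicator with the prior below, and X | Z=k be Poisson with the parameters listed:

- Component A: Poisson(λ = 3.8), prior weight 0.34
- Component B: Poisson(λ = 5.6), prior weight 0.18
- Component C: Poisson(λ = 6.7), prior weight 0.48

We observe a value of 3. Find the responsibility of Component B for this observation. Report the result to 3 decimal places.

0.164

By Bayes' theorem, P(k | x) = w_k f_k(x) / Σ_j w_j f_j(x).
Poisson probabilities:
  p_A = 0.204588
  p_B = 0.108234
  p_C = 0.0617021
Prior × likelihood for each component:
  w_A·p_A = 0.34 × 0.204588 = 0.06956
  w_B·p_B = 0.18 × 0.108234 = 0.0194821
  w_C·p_C = 0.48 × 0.0617021 = 0.029617
Denominator: 0.06956 + 0.0194821 + 0.029617 = 0.118659
Responsibility of Component B: 0.0194821 / 0.118659 ≈ 0.164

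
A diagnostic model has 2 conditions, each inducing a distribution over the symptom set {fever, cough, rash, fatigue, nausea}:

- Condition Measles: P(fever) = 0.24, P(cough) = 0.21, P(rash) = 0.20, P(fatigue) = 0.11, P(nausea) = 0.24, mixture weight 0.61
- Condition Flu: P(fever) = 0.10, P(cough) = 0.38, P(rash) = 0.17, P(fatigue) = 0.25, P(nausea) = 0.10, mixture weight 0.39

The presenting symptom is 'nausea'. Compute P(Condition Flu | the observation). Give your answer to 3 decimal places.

0.210

The responsibility of component k is π_k f_k(x) divided by Σ_j π_j f_j(x).
Evaluate each component's likelihood at the observed value:
  p_Measles = P(nausea | comp) = 0.24
  p_Flu = P(nausea | comp) = 0.10
Weight by the priors:
  π_Measles·p_Measles = 0.61 × 0.24 = 0.1464
  π_Flu·p_Flu = 0.39 × 0.1 = 0.039
Sum: 0.1464 + 0.039 = 0.1854
Responsibility of Condition Flu: 0.039 / 0.1854 ≈ 0.210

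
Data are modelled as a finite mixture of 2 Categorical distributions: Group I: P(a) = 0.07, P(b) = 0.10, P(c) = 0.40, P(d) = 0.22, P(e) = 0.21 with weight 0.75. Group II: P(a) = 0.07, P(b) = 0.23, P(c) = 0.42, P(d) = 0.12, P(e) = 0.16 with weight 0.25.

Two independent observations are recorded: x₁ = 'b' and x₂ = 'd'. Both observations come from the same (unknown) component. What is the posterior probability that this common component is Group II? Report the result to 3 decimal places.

0.295

The responsibility of component k is w_k f_k(x) divided by Σ_j w_j f_j(x).
Since both observations come from the same component, the likelihood for component k is f_k(x₁)·f_k(x₂).
  p_I = [0.1] × [0.22] = 0.022
  p_II = [0.23] × [0.12] = 0.0276
Prior × likelihood for each component:
  w_I·p_I = 0.75 × 0.022 = 0.0165
  w_II·p_II = 0.25 × 0.0276 = 0.0069
Normaliser: 0.0165 + 0.0069 = 0.0234
So the posterior for Group II is 0.0069 / 0.0234 ≈ 0.295.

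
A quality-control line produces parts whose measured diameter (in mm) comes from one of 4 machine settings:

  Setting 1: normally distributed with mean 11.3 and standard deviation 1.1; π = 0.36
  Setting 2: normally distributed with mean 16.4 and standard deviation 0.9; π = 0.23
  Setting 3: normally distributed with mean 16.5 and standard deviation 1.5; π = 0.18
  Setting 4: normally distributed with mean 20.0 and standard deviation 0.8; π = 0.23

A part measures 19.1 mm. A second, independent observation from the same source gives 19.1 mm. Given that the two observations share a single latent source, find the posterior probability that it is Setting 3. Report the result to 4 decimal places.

0.0376

Apply Bayes' rule: the posterior for each component is proportional to its prior times its likelihood at x.
Since both observations come from the same component, the likelihood for component k is f_k(x₁)·f_k(x₂).
  p_1 = [(1/(1.1·√(2π)))·exp(−(19.1−11.3)²/(2·1.1²)) = 0.362675·exp(-25.14050) = 4.37662e-12] × [4.37662e-12] = 1.91548e-23
  p_2 = [(1/(0.9·√(2π)))·exp(−(19.1−16.4)²/(2·0.9²)) = 0.443269·exp(-4.50000) = 0.00492428] × [0.00492428] = 2.42485e-05
  p_3 = [(1/(1.5·√(2π)))·exp(−(19.1−16.5)²/(2·1.5²)) = 0.265962·exp(-1.50222) = 0.0592123] × [0.0592123] = 0.0035061
  p_4 = [(1/(0.8·√(2π)))·exp(−(19.1−20.0)²/(2·0.8²)) = 0.498678·exp(-0.63281) = 0.264846] × [0.264846] = 0.0701433
Prior × likelihood for each component:
  w_1·p_1 = 0.36 × 1.91548e-23 = 6.89573e-24
  w_2·p_2 = 0.23 × 2.42485e-05 = 5.57715e-06
  w_3·p_3 = 0.18 × 0.0035061 = 0.000631098
  w_4·p_4 = 0.23 × 0.0701433 = 0.016133
Evidence: 6.89573e-24 + 5.57715e-06 + 0.000631098 + 0.016133 = 0.0167696
P(Setting 3 | x₁, x₂) ≈ 0.0376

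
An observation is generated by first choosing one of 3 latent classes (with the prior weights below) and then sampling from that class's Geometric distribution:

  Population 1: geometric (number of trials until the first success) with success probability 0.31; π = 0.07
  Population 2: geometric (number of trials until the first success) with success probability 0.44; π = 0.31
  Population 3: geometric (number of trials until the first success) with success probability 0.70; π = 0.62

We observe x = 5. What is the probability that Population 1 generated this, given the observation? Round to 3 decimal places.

0.225

Posterior ∝ prior × likelihood, so P(k | x) ∝ P(Z=k) f_k(x); normalise over all components.
Component likelihoods at x = 5:
  L_1 = 0.0702681
  L_2 = 0.0432718
  L_3 = 0.00567
Multiply by the mixture weights:
  P(Z=1)·L_1 = 0.07 × 0.0702681 = 0.00491877
  P(Z=2)·L_2 = 0.31 × 0.0432718 = 0.0134143
  P(Z=3)·L_3 = 0.62 × 0.00567 = 0.0035154
Evidence: 0.00491877 + 0.0134143 + 0.0035154 = 0.0218484
P(Population 1 | data) ≈ 0.225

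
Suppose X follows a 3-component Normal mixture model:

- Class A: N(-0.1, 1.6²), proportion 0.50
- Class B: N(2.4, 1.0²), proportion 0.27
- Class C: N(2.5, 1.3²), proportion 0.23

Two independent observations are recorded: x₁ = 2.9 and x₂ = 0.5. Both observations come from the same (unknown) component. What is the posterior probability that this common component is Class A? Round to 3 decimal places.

0.285

The responsibility of component k is π_k f_k(x) divided by Σ_j π_j f_j(x).
Since both observations come from the same component, the likelihood for component k is f_k(x₁)·f_k(x₂).
  f_A = [(1/(1.6·√(2π)))·exp(−(2.9−-0.1)²/(2·1.6²)) = 0.249339·exp(-1.75781) = 0.0429914] × [0.232409] = 0.00999161
  f_B = [(1/(1.0·√(2π)))·exp(−(2.9−2.4)²/(2·1.0²)) = 0.398942·exp(-0.12500) = 0.352065] × [0.0656158] = 0.0231011
  f_C = [(1/(1.3·√(2π)))·exp(−(2.9−2.5)²/(2·1.3²)) = 0.306879·exp(-0.04734) = 0.29269] × [0.0939742] = 0.0275053
Multiply by the mixture weights:
  π_A·f_A = 0.50 × 0.00999161 = 0.00499581
  π_B·f_B = 0.27 × 0.0231011 = 0.00623728
  π_C·f_C = 0.23 × 0.0275053 = 0.00632623
Normaliser: 0.00499581 + 0.00623728 + 0.00632623 = 0.0175593
Responsibility of Class A: 0.00499581 / 0.0175593 ≈ 0.285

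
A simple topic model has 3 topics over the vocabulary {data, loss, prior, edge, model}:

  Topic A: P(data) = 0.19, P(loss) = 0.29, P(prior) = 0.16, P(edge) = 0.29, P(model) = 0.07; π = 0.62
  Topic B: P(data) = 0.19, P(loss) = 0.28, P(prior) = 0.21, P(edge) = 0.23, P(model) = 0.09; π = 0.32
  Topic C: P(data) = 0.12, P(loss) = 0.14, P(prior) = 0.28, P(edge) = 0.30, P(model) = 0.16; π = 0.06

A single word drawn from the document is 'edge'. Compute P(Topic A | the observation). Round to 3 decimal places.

By Bayes' theorem, P(k | x) = w_k f_k(x) / Σ_j w_j f_j(x).
Component likelihoods at x = 'edge':
  f_A = 0.29
  f_B = 0.23
  f_C = 0.3
Unnormalised posteriors:
  w_A·f_A = 0.62 × 0.29 = 0.1798
  w_B·f_B = 0.32 × 0.23 = 0.0736
  w_C·f_C = 0.06 × 0.3 = 0.018
Sum: 0.1798 + 0.0736 + 0.018 = 0.2714
P(Topic A | the observation) ≈ 0.662

0.662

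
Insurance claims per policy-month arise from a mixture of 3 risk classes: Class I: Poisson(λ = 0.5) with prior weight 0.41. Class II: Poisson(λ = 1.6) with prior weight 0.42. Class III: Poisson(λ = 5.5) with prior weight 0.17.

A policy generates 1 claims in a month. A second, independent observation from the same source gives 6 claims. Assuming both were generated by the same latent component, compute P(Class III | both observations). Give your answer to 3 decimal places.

0.484

Apply Bayes' rule: the posterior for each component is proportional to its prior times its likelihood at x.
Since both observations come from the same component, the likelihood for component k is f_k(x₁)·f_k(x₂).
  L_I = [e^(−0.5)·0.5^1/1! = 0.303265] × [1.31626e-05] = 3.99175e-06
  L_II = [e^(−1.6)·1.6^1/1! = 0.323034] × [0.00470453] = 0.00151973
  L_III = [e^(−5.5)·5.5^1/1! = 0.0224772] × [0.157117] = 0.00353156
Weight by the priors:
  π_I·L_I = 0.41 × 3.99175e-06 = 1.63662e-06
  π_II·L_II = 0.42 × 0.00151973 = 0.000638285
  π_III·L_III = 0.17 × 0.00353156 = 0.000600366
Marginal: 1.63662e-06 + 0.000638285 + 0.000600366 = 0.00124029
P(Class III | x₁,x₂) ≈ 0.484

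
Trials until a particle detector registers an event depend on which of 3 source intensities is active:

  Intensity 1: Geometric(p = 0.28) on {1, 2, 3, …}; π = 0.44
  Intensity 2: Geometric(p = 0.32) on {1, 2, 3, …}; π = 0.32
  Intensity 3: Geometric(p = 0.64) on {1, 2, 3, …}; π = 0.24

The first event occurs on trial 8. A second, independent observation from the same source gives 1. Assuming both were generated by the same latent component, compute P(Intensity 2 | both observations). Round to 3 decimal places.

0.384

Posterior ∝ prior × likelihood, so P(k | x) ∝ w_k f_k(x); normalise over all components.
Since both observations come from the same component, the likelihood for component k is f_k(x₁)·f_k(x₂).
  L_1 = [0.28·(1−0.28)^7 = 0.28·0.100306 = 0.0280857] × [0.28] = 0.007864
  L_2 = [0.32·(1−0.32)^7 = 0.32·0.0672299 = 0.0215136] × [0.32] = 0.00688434
  L_3 = [0.64·(1−0.64)^7 = 0.64·0.000783642 = 0.000501531] × [0.64] = 0.00032098
Prior × likelihood for each component:
  w_1·L_1 = 0.44 × 0.007864 = 0.00346016
  w_2·L_2 = 0.32 × 0.00688434 = 0.00220299
  w_3·L_3 = 0.24 × 0.00032098 = 7.70351e-05
Denominator: 0.00346016 + 0.00220299 + 7.70351e-05 = 0.00574018
P(Intensity 2 | x) = 0.00220299 / 0.00574018 ≈ 0.384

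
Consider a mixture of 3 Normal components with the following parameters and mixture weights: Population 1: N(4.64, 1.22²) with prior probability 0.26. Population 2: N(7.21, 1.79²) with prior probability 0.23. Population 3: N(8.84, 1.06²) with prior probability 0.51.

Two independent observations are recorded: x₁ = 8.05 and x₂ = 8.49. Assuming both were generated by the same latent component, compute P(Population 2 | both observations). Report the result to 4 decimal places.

0.1326

The responsibility of component k is π_k f_k(x) divided by Σ_j π_j f_j(x).
Since both observations come from the same component, the likelihood for component k is f_k(x₁)·f_k(x₂).
  L_1 = [(1/(1.22·√(2π)))·exp(−(8.05−4.64)²/(2·1.22²)) = 0.327002·exp(-3.90624) = 0.00657796] × [0.00224931] = 1.47959e-05
  L_2 = [(1/(1.79·√(2π)))·exp(−(8.05−7.21)²/(2·1.79²)) = 0.222873·exp(-0.11011) = 0.199635] × [0.172592] = 0.0344554
  L_3 = [(1/(1.06·√(2π)))·exp(−(8.05−8.84)²/(2·1.06²)) = 0.376361·exp(-0.27772) = 0.285096] × [0.356394] = 0.101606
Multiply by the mixture weights:
  π_1·L_1 = 0.26 × 1.47959e-05 = 3.84693e-06
  π_2·L_2 = 0.23 × 0.0344554 = 0.00792474
  π_3·L_3 = 0.51 × 0.101606 = 0.0518192
Normaliser: 3.84693e-06 + 0.00792474 + 0.0518192 = 0.0597478
So the posterior for Population 2 is 0.00792474 / 0.0597478 ≈ 0.1326.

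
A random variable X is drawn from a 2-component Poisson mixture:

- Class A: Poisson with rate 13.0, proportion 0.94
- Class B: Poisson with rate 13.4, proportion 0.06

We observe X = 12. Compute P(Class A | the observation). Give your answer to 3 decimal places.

0.942

By Bayes' theorem, P(k | x) = π_k f_k(x) / Σ_j π_j f_j(x).
Evaluate each component's likelihood at the observed value:
  L_A = e^(−13.0)·13.0^12/12! = 0.10994
  L_B = e^(−13.4)·13.4^12/12! = 0.106017
Unnormalised posteriors:
  π_A·L_A = 0.94 × 0.10994 = 0.103343
  π_B·L_B = 0.06 × 0.106017 = 0.00636101
Denominator: 0.103343 + 0.00636101 = 0.109704
Responsibility of Class A: 0.103343 / 0.109704 ≈ 0.942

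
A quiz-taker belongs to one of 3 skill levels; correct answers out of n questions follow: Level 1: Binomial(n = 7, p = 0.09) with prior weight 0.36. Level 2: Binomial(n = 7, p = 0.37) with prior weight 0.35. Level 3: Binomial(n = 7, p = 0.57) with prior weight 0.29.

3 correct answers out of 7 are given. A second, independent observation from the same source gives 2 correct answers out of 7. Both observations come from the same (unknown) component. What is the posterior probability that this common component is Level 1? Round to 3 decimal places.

P(component k | x) = w_k·f_k(x) / marginal(x), where marginal(x) = Σ_j w_j·f_j(x).
Since both observations come from the same component, the likelihood for component k is f_k(x₁)·f_k(x₂).
  p_1 = [C(7,3)·0.09^3·0.91^4 = 35·0.000729·0.68575 = 0.0174969] × [0.106148] = 0.00185726
  p_2 = [C(7,3)·0.37^3·0.63^4 = 35·0.050653·0.15753 = 0.279277] × [0.285316] = 0.0796821
  p_3 = [C(7,3)·0.57^3·0.43^4 = 35·0.185193·0.034188 = 0.221598] × [0.100302] = 0.0222268
Prior × likelihood for each component:
  w_1·p_1 = 0.36 × 0.00185726 = 0.000668613
  w_2·p_2 = 0.35 × 0.0796821 = 0.0278887
  w_3·p_3 = 0.29 × 0.0222268 = 0.00644578
Sum: 0.000668613 + 0.0278887 + 0.00644578 = 0.0350031
P(Level 1 | x) ≈ 0.019

0.019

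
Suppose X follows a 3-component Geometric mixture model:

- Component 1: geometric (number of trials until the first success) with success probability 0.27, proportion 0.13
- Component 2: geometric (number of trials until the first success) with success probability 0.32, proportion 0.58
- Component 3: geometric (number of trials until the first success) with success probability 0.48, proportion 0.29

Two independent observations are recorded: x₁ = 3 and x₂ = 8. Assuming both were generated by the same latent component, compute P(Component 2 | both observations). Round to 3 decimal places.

0.713

By Bayes' theorem, P(k | x) = π_k f_k(x) / Σ_j π_j f_j(x).
Since both observations come from the same component, the likelihood for component k is f_k(x₁)·f_k(x₂).
  f_1 = [0.143883] × [0.029828] = 0.00429174
  f_2 = [0.147968] × [0.0215136] = 0.00318332
  f_3 = [0.129792] × [0.00493474] = 0.00064049
Prior × likelihood for each component:
  π_1·f_1 = 0.13 × 0.00429174 = 0.000557926
  π_2·f_2 = 0.58 × 0.00318332 = 0.00184633
  π_3·f_3 = 0.29 × 0.00064049 = 0.000185742
Denominator: 0.000557926 + 0.00184633 + 0.000185742 = 0.00258999
Responsibility of Component 2: 0.00184633 / 0.00258999 ≈ 0.713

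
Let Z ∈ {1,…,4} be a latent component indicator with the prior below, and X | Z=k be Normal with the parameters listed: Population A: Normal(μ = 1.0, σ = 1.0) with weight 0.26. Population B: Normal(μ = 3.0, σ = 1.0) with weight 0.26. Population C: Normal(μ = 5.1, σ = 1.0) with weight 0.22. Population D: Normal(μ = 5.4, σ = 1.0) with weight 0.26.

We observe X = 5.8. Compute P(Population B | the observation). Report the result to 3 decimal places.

By Bayes' theorem, P(k | x) = π_k f_k(x) / Σ_j π_j f_j(x).
Normal densities:
  p_A = (1/(1.0·√(2π)))·exp(−(5.8−1.0)²/(2·1.0²)) = 0.398942·exp(-11.52000) = 3.9613e-06
  p_B = (1/(1.0·√(2π)))·exp(−(5.8−3.0)²/(2·1.0²)) = 0.398942·exp(-3.92000) = 0.00791545
  p_C = (1/(1.0·√(2π)))·exp(−(5.8−5.1)²/(2·1.0²)) = 0.398942·exp(-0.24500) = 0.312254
  p_D = (1/(1.0·√(2π)))·exp(−(5.8−5.4)²/(2·1.0²)) = 0.398942·exp(-0.08000) = 0.36827
Weight by the priors:
  π_A·p_A = 0.26 × 3.9613e-06 = 1.02994e-06
  π_B·p_B = 0.26 × 0.00791545 = 0.00205802
  π_C·p_C = 0.22 × 0.312254 = 0.0686959
  π_D·p_D = 0.26 × 0.36827 = 0.0957502
Denominator: 1.02994e-06 + 0.00205802 + 0.0686959 + 0.0957502 = 0.166505
Responsibility of Population B: 0.00205802 / 0.166505 ≈ 0.012

0.012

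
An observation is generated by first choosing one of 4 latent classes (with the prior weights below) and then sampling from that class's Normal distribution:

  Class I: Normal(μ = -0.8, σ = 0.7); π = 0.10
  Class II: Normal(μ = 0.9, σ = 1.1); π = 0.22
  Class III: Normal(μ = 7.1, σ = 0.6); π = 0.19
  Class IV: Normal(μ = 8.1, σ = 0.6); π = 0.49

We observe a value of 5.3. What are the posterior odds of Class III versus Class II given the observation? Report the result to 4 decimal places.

52.4328

The posterior odds equal the prior odds times the likelihood ratio: (π_i/π_j)·(f_i(x)/f_j(x)).
Component likelihoods at x = 5.3:
  f_I = 1.84466e-17
  f_II = 0.000121664
  f_III = 0.00738641
  f_IV = 1.24101e-05
Posterior odds = (π_III·f_III) / (π_II·f_II) = (0.19·0.00738641) / (0.22·0.000121664) = 0.00140342 / 2.6766e-05 ≈ 52.4328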